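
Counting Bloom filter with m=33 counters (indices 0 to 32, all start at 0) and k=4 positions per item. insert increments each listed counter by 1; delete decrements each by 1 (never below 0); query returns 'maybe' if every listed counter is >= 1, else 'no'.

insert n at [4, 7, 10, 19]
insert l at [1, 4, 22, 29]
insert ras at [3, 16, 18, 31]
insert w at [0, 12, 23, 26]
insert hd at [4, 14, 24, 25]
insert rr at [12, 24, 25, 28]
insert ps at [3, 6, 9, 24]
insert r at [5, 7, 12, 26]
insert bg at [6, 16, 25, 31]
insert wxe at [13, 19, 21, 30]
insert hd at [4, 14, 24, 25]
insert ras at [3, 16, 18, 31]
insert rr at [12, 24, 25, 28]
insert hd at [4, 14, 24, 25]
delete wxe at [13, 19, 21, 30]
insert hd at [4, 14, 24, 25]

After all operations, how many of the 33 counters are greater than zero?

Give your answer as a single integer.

Step 1: insert n at [4, 7, 10, 19] -> counters=[0,0,0,0,1,0,0,1,0,0,1,0,0,0,0,0,0,0,0,1,0,0,0,0,0,0,0,0,0,0,0,0,0]
Step 2: insert l at [1, 4, 22, 29] -> counters=[0,1,0,0,2,0,0,1,0,0,1,0,0,0,0,0,0,0,0,1,0,0,1,0,0,0,0,0,0,1,0,0,0]
Step 3: insert ras at [3, 16, 18, 31] -> counters=[0,1,0,1,2,0,0,1,0,0,1,0,0,0,0,0,1,0,1,1,0,0,1,0,0,0,0,0,0,1,0,1,0]
Step 4: insert w at [0, 12, 23, 26] -> counters=[1,1,0,1,2,0,0,1,0,0,1,0,1,0,0,0,1,0,1,1,0,0,1,1,0,0,1,0,0,1,0,1,0]
Step 5: insert hd at [4, 14, 24, 25] -> counters=[1,1,0,1,3,0,0,1,0,0,1,0,1,0,1,0,1,0,1,1,0,0,1,1,1,1,1,0,0,1,0,1,0]
Step 6: insert rr at [12, 24, 25, 28] -> counters=[1,1,0,1,3,0,0,1,0,0,1,0,2,0,1,0,1,0,1,1,0,0,1,1,2,2,1,0,1,1,0,1,0]
Step 7: insert ps at [3, 6, 9, 24] -> counters=[1,1,0,2,3,0,1,1,0,1,1,0,2,0,1,0,1,0,1,1,0,0,1,1,3,2,1,0,1,1,0,1,0]
Step 8: insert r at [5, 7, 12, 26] -> counters=[1,1,0,2,3,1,1,2,0,1,1,0,3,0,1,0,1,0,1,1,0,0,1,1,3,2,2,0,1,1,0,1,0]
Step 9: insert bg at [6, 16, 25, 31] -> counters=[1,1,0,2,3,1,2,2,0,1,1,0,3,0,1,0,2,0,1,1,0,0,1,1,3,3,2,0,1,1,0,2,0]
Step 10: insert wxe at [13, 19, 21, 30] -> counters=[1,1,0,2,3,1,2,2,0,1,1,0,3,1,1,0,2,0,1,2,0,1,1,1,3,3,2,0,1,1,1,2,0]
Step 11: insert hd at [4, 14, 24, 25] -> counters=[1,1,0,2,4,1,2,2,0,1,1,0,3,1,2,0,2,0,1,2,0,1,1,1,4,4,2,0,1,1,1,2,0]
Step 12: insert ras at [3, 16, 18, 31] -> counters=[1,1,0,3,4,1,2,2,0,1,1,0,3,1,2,0,3,0,2,2,0,1,1,1,4,4,2,0,1,1,1,3,0]
Step 13: insert rr at [12, 24, 25, 28] -> counters=[1,1,0,3,4,1,2,2,0,1,1,0,4,1,2,0,3,0,2,2,0,1,1,1,5,5,2,0,2,1,1,3,0]
Step 14: insert hd at [4, 14, 24, 25] -> counters=[1,1,0,3,5,1,2,2,0,1,1,0,4,1,3,0,3,0,2,2,0,1,1,1,6,6,2,0,2,1,1,3,0]
Step 15: delete wxe at [13, 19, 21, 30] -> counters=[1,1,0,3,5,1,2,2,0,1,1,0,4,0,3,0,3,0,2,1,0,0,1,1,6,6,2,0,2,1,0,3,0]
Step 16: insert hd at [4, 14, 24, 25] -> counters=[1,1,0,3,6,1,2,2,0,1,1,0,4,0,4,0,3,0,2,1,0,0,1,1,7,7,2,0,2,1,0,3,0]
Final counters=[1,1,0,3,6,1,2,2,0,1,1,0,4,0,4,0,3,0,2,1,0,0,1,1,7,7,2,0,2,1,0,3,0] -> 22 nonzero

Answer: 22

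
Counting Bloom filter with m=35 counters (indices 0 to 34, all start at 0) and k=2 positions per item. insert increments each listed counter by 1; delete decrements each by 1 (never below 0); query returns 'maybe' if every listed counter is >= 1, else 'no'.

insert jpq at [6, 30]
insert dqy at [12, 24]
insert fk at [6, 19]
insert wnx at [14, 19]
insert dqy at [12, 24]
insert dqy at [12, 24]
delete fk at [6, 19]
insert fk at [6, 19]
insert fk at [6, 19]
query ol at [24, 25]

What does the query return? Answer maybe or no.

Step 1: insert jpq at [6, 30] -> counters=[0,0,0,0,0,0,1,0,0,0,0,0,0,0,0,0,0,0,0,0,0,0,0,0,0,0,0,0,0,0,1,0,0,0,0]
Step 2: insert dqy at [12, 24] -> counters=[0,0,0,0,0,0,1,0,0,0,0,0,1,0,0,0,0,0,0,0,0,0,0,0,1,0,0,0,0,0,1,0,0,0,0]
Step 3: insert fk at [6, 19] -> counters=[0,0,0,0,0,0,2,0,0,0,0,0,1,0,0,0,0,0,0,1,0,0,0,0,1,0,0,0,0,0,1,0,0,0,0]
Step 4: insert wnx at [14, 19] -> counters=[0,0,0,0,0,0,2,0,0,0,0,0,1,0,1,0,0,0,0,2,0,0,0,0,1,0,0,0,0,0,1,0,0,0,0]
Step 5: insert dqy at [12, 24] -> counters=[0,0,0,0,0,0,2,0,0,0,0,0,2,0,1,0,0,0,0,2,0,0,0,0,2,0,0,0,0,0,1,0,0,0,0]
Step 6: insert dqy at [12, 24] -> counters=[0,0,0,0,0,0,2,0,0,0,0,0,3,0,1,0,0,0,0,2,0,0,0,0,3,0,0,0,0,0,1,0,0,0,0]
Step 7: delete fk at [6, 19] -> counters=[0,0,0,0,0,0,1,0,0,0,0,0,3,0,1,0,0,0,0,1,0,0,0,0,3,0,0,0,0,0,1,0,0,0,0]
Step 8: insert fk at [6, 19] -> counters=[0,0,0,0,0,0,2,0,0,0,0,0,3,0,1,0,0,0,0,2,0,0,0,0,3,0,0,0,0,0,1,0,0,0,0]
Step 9: insert fk at [6, 19] -> counters=[0,0,0,0,0,0,3,0,0,0,0,0,3,0,1,0,0,0,0,3,0,0,0,0,3,0,0,0,0,0,1,0,0,0,0]
Query ol: check counters[24]=3 counters[25]=0 -> no

Answer: no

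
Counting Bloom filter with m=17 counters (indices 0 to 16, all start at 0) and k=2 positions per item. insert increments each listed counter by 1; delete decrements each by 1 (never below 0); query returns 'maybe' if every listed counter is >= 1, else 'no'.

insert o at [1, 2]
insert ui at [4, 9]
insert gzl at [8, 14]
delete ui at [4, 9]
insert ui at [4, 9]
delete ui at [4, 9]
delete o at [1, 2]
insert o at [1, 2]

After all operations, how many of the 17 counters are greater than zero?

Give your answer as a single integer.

Step 1: insert o at [1, 2] -> counters=[0,1,1,0,0,0,0,0,0,0,0,0,0,0,0,0,0]
Step 2: insert ui at [4, 9] -> counters=[0,1,1,0,1,0,0,0,0,1,0,0,0,0,0,0,0]
Step 3: insert gzl at [8, 14] -> counters=[0,1,1,0,1,0,0,0,1,1,0,0,0,0,1,0,0]
Step 4: delete ui at [4, 9] -> counters=[0,1,1,0,0,0,0,0,1,0,0,0,0,0,1,0,0]
Step 5: insert ui at [4, 9] -> counters=[0,1,1,0,1,0,0,0,1,1,0,0,0,0,1,0,0]
Step 6: delete ui at [4, 9] -> counters=[0,1,1,0,0,0,0,0,1,0,0,0,0,0,1,0,0]
Step 7: delete o at [1, 2] -> counters=[0,0,0,0,0,0,0,0,1,0,0,0,0,0,1,0,0]
Step 8: insert o at [1, 2] -> counters=[0,1,1,0,0,0,0,0,1,0,0,0,0,0,1,0,0]
Final counters=[0,1,1,0,0,0,0,0,1,0,0,0,0,0,1,0,0] -> 4 nonzero

Answer: 4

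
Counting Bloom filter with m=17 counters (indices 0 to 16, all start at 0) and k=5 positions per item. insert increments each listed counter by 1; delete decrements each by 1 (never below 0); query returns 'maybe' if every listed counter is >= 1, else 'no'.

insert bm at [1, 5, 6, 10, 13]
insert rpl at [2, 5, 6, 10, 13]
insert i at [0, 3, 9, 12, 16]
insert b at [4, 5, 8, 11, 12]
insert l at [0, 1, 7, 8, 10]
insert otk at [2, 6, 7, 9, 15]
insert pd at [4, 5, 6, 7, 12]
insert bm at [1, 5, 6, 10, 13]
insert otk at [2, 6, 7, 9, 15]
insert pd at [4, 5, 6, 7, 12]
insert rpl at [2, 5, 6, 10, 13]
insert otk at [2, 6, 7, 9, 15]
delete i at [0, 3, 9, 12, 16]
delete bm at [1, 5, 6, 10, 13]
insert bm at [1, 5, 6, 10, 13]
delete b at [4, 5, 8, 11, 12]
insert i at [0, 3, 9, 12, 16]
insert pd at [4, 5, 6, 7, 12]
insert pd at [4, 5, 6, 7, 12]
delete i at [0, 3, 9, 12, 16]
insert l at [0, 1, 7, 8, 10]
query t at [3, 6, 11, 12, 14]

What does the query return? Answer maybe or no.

Answer: no

Derivation:
Step 1: insert bm at [1, 5, 6, 10, 13] -> counters=[0,1,0,0,0,1,1,0,0,0,1,0,0,1,0,0,0]
Step 2: insert rpl at [2, 5, 6, 10, 13] -> counters=[0,1,1,0,0,2,2,0,0,0,2,0,0,2,0,0,0]
Step 3: insert i at [0, 3, 9, 12, 16] -> counters=[1,1,1,1,0,2,2,0,0,1,2,0,1,2,0,0,1]
Step 4: insert b at [4, 5, 8, 11, 12] -> counters=[1,1,1,1,1,3,2,0,1,1,2,1,2,2,0,0,1]
Step 5: insert l at [0, 1, 7, 8, 10] -> counters=[2,2,1,1,1,3,2,1,2,1,3,1,2,2,0,0,1]
Step 6: insert otk at [2, 6, 7, 9, 15] -> counters=[2,2,2,1,1,3,3,2,2,2,3,1,2,2,0,1,1]
Step 7: insert pd at [4, 5, 6, 7, 12] -> counters=[2,2,2,1,2,4,4,3,2,2,3,1,3,2,0,1,1]
Step 8: insert bm at [1, 5, 6, 10, 13] -> counters=[2,3,2,1,2,5,5,3,2,2,4,1,3,3,0,1,1]
Step 9: insert otk at [2, 6, 7, 9, 15] -> counters=[2,3,3,1,2,5,6,4,2,3,4,1,3,3,0,2,1]
Step 10: insert pd at [4, 5, 6, 7, 12] -> counters=[2,3,3,1,3,6,7,5,2,3,4,1,4,3,0,2,1]
Step 11: insert rpl at [2, 5, 6, 10, 13] -> counters=[2,3,4,1,3,7,8,5,2,3,5,1,4,4,0,2,1]
Step 12: insert otk at [2, 6, 7, 9, 15] -> counters=[2,3,5,1,3,7,9,6,2,4,5,1,4,4,0,3,1]
Step 13: delete i at [0, 3, 9, 12, 16] -> counters=[1,3,5,0,3,7,9,6,2,3,5,1,3,4,0,3,0]
Step 14: delete bm at [1, 5, 6, 10, 13] -> counters=[1,2,5,0,3,6,8,6,2,3,4,1,3,3,0,3,0]
Step 15: insert bm at [1, 5, 6, 10, 13] -> counters=[1,3,5,0,3,7,9,6,2,3,5,1,3,4,0,3,0]
Step 16: delete b at [4, 5, 8, 11, 12] -> counters=[1,3,5,0,2,6,9,6,1,3,5,0,2,4,0,3,0]
Step 17: insert i at [0, 3, 9, 12, 16] -> counters=[2,3,5,1,2,6,9,6,1,4,5,0,3,4,0,3,1]
Step 18: insert pd at [4, 5, 6, 7, 12] -> counters=[2,3,5,1,3,7,10,7,1,4,5,0,4,4,0,3,1]
Step 19: insert pd at [4, 5, 6, 7, 12] -> counters=[2,3,5,1,4,8,11,8,1,4,5,0,5,4,0,3,1]
Step 20: delete i at [0, 3, 9, 12, 16] -> counters=[1,3,5,0,4,8,11,8,1,3,5,0,4,4,0,3,0]
Step 21: insert l at [0, 1, 7, 8, 10] -> counters=[2,4,5,0,4,8,11,9,2,3,6,0,4,4,0,3,0]
Query t: check counters[3]=0 counters[6]=11 counters[11]=0 counters[12]=4 counters[14]=0 -> no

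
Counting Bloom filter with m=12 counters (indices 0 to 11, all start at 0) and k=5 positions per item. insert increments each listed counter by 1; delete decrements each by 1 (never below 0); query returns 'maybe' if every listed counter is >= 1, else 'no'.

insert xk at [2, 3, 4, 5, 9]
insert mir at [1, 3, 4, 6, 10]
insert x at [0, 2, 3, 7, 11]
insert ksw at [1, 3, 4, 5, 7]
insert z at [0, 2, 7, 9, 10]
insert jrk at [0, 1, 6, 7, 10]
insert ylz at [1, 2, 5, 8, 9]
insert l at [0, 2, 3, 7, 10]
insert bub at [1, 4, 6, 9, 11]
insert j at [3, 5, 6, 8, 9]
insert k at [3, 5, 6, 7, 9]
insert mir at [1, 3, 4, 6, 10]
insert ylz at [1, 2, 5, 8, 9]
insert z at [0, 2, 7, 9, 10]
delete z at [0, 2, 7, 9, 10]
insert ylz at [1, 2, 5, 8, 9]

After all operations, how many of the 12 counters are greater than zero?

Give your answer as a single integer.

Step 1: insert xk at [2, 3, 4, 5, 9] -> counters=[0,0,1,1,1,1,0,0,0,1,0,0]
Step 2: insert mir at [1, 3, 4, 6, 10] -> counters=[0,1,1,2,2,1,1,0,0,1,1,0]
Step 3: insert x at [0, 2, 3, 7, 11] -> counters=[1,1,2,3,2,1,1,1,0,1,1,1]
Step 4: insert ksw at [1, 3, 4, 5, 7] -> counters=[1,2,2,4,3,2,1,2,0,1,1,1]
Step 5: insert z at [0, 2, 7, 9, 10] -> counters=[2,2,3,4,3,2,1,3,0,2,2,1]
Step 6: insert jrk at [0, 1, 6, 7, 10] -> counters=[3,3,3,4,3,2,2,4,0,2,3,1]
Step 7: insert ylz at [1, 2, 5, 8, 9] -> counters=[3,4,4,4,3,3,2,4,1,3,3,1]
Step 8: insert l at [0, 2, 3, 7, 10] -> counters=[4,4,5,5,3,3,2,5,1,3,4,1]
Step 9: insert bub at [1, 4, 6, 9, 11] -> counters=[4,5,5,5,4,3,3,5,1,4,4,2]
Step 10: insert j at [3, 5, 6, 8, 9] -> counters=[4,5,5,6,4,4,4,5,2,5,4,2]
Step 11: insert k at [3, 5, 6, 7, 9] -> counters=[4,5,5,7,4,5,5,6,2,6,4,2]
Step 12: insert mir at [1, 3, 4, 6, 10] -> counters=[4,6,5,8,5,5,6,6,2,6,5,2]
Step 13: insert ylz at [1, 2, 5, 8, 9] -> counters=[4,7,6,8,5,6,6,6,3,7,5,2]
Step 14: insert z at [0, 2, 7, 9, 10] -> counters=[5,7,7,8,5,6,6,7,3,8,6,2]
Step 15: delete z at [0, 2, 7, 9, 10] -> counters=[4,7,6,8,5,6,6,6,3,7,5,2]
Step 16: insert ylz at [1, 2, 5, 8, 9] -> counters=[4,8,7,8,5,7,6,6,4,8,5,2]
Final counters=[4,8,7,8,5,7,6,6,4,8,5,2] -> 12 nonzero

Answer: 12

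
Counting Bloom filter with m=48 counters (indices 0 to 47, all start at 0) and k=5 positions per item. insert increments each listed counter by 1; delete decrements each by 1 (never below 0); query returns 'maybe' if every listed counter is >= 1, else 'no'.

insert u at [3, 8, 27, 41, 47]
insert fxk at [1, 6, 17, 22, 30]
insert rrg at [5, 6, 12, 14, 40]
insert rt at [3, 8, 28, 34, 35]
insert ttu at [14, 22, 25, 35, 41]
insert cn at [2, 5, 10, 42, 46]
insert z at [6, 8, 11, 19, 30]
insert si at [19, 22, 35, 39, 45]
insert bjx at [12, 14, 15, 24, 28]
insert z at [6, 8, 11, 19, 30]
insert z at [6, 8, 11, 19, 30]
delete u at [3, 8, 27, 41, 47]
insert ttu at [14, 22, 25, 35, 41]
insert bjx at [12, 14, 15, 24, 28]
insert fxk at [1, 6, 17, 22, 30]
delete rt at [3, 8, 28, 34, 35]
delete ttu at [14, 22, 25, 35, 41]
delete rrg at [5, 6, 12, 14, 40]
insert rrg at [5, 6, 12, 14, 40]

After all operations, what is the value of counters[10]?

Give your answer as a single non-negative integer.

Answer: 1

Derivation:
Step 1: insert u at [3, 8, 27, 41, 47] -> counters=[0,0,0,1,0,0,0,0,1,0,0,0,0,0,0,0,0,0,0,0,0,0,0,0,0,0,0,1,0,0,0,0,0,0,0,0,0,0,0,0,0,1,0,0,0,0,0,1]
Step 2: insert fxk at [1, 6, 17, 22, 30] -> counters=[0,1,0,1,0,0,1,0,1,0,0,0,0,0,0,0,0,1,0,0,0,0,1,0,0,0,0,1,0,0,1,0,0,0,0,0,0,0,0,0,0,1,0,0,0,0,0,1]
Step 3: insert rrg at [5, 6, 12, 14, 40] -> counters=[0,1,0,1,0,1,2,0,1,0,0,0,1,0,1,0,0,1,0,0,0,0,1,0,0,0,0,1,0,0,1,0,0,0,0,0,0,0,0,0,1,1,0,0,0,0,0,1]
Step 4: insert rt at [3, 8, 28, 34, 35] -> counters=[0,1,0,2,0,1,2,0,2,0,0,0,1,0,1,0,0,1,0,0,0,0,1,0,0,0,0,1,1,0,1,0,0,0,1,1,0,0,0,0,1,1,0,0,0,0,0,1]
Step 5: insert ttu at [14, 22, 25, 35, 41] -> counters=[0,1,0,2,0,1,2,0,2,0,0,0,1,0,2,0,0,1,0,0,0,0,2,0,0,1,0,1,1,0,1,0,0,0,1,2,0,0,0,0,1,2,0,0,0,0,0,1]
Step 6: insert cn at [2, 5, 10, 42, 46] -> counters=[0,1,1,2,0,2,2,0,2,0,1,0,1,0,2,0,0,1,0,0,0,0,2,0,0,1,0,1,1,0,1,0,0,0,1,2,0,0,0,0,1,2,1,0,0,0,1,1]
Step 7: insert z at [6, 8, 11, 19, 30] -> counters=[0,1,1,2,0,2,3,0,3,0,1,1,1,0,2,0,0,1,0,1,0,0,2,0,0,1,0,1,1,0,2,0,0,0,1,2,0,0,0,0,1,2,1,0,0,0,1,1]
Step 8: insert si at [19, 22, 35, 39, 45] -> counters=[0,1,1,2,0,2,3,0,3,0,1,1,1,0,2,0,0,1,0,2,0,0,3,0,0,1,0,1,1,0,2,0,0,0,1,3,0,0,0,1,1,2,1,0,0,1,1,1]
Step 9: insert bjx at [12, 14, 15, 24, 28] -> counters=[0,1,1,2,0,2,3,0,3,0,1,1,2,0,3,1,0,1,0,2,0,0,3,0,1,1,0,1,2,0,2,0,0,0,1,3,0,0,0,1,1,2,1,0,0,1,1,1]
Step 10: insert z at [6, 8, 11, 19, 30] -> counters=[0,1,1,2,0,2,4,0,4,0,1,2,2,0,3,1,0,1,0,3,0,0,3,0,1,1,0,1,2,0,3,0,0,0,1,3,0,0,0,1,1,2,1,0,0,1,1,1]
Step 11: insert z at [6, 8, 11, 19, 30] -> counters=[0,1,1,2,0,2,5,0,5,0,1,3,2,0,3,1,0,1,0,4,0,0,3,0,1,1,0,1,2,0,4,0,0,0,1,3,0,0,0,1,1,2,1,0,0,1,1,1]
Step 12: delete u at [3, 8, 27, 41, 47] -> counters=[0,1,1,1,0,2,5,0,4,0,1,3,2,0,3,1,0,1,0,4,0,0,3,0,1,1,0,0,2,0,4,0,0,0,1,3,0,0,0,1,1,1,1,0,0,1,1,0]
Step 13: insert ttu at [14, 22, 25, 35, 41] -> counters=[0,1,1,1,0,2,5,0,4,0,1,3,2,0,4,1,0,1,0,4,0,0,4,0,1,2,0,0,2,0,4,0,0,0,1,4,0,0,0,1,1,2,1,0,0,1,1,0]
Step 14: insert bjx at [12, 14, 15, 24, 28] -> counters=[0,1,1,1,0,2,5,0,4,0,1,3,3,0,5,2,0,1,0,4,0,0,4,0,2,2,0,0,3,0,4,0,0,0,1,4,0,0,0,1,1,2,1,0,0,1,1,0]
Step 15: insert fxk at [1, 6, 17, 22, 30] -> counters=[0,2,1,1,0,2,6,0,4,0,1,3,3,0,5,2,0,2,0,4,0,0,5,0,2,2,0,0,3,0,5,0,0,0,1,4,0,0,0,1,1,2,1,0,0,1,1,0]
Step 16: delete rt at [3, 8, 28, 34, 35] -> counters=[0,2,1,0,0,2,6,0,3,0,1,3,3,0,5,2,0,2,0,4,0,0,5,0,2,2,0,0,2,0,5,0,0,0,0,3,0,0,0,1,1,2,1,0,0,1,1,0]
Step 17: delete ttu at [14, 22, 25, 35, 41] -> counters=[0,2,1,0,0,2,6,0,3,0,1,3,3,0,4,2,0,2,0,4,0,0,4,0,2,1,0,0,2,0,5,0,0,0,0,2,0,0,0,1,1,1,1,0,0,1,1,0]
Step 18: delete rrg at [5, 6, 12, 14, 40] -> counters=[0,2,1,0,0,1,5,0,3,0,1,3,2,0,3,2,0,2,0,4,0,0,4,0,2,1,0,0,2,0,5,0,0,0,0,2,0,0,0,1,0,1,1,0,0,1,1,0]
Step 19: insert rrg at [5, 6, 12, 14, 40] -> counters=[0,2,1,0,0,2,6,0,3,0,1,3,3,0,4,2,0,2,0,4,0,0,4,0,2,1,0,0,2,0,5,0,0,0,0,2,0,0,0,1,1,1,1,0,0,1,1,0]
Final counters=[0,2,1,0,0,2,6,0,3,0,1,3,3,0,4,2,0,2,0,4,0,0,4,0,2,1,0,0,2,0,5,0,0,0,0,2,0,0,0,1,1,1,1,0,0,1,1,0] -> counters[10]=1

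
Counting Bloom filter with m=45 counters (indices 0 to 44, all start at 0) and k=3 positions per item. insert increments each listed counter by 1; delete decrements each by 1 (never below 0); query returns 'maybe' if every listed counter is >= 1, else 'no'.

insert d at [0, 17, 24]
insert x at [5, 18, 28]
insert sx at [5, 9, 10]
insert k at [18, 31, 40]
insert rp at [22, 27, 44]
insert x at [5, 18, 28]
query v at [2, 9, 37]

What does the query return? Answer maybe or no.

Answer: no

Derivation:
Step 1: insert d at [0, 17, 24] -> counters=[1,0,0,0,0,0,0,0,0,0,0,0,0,0,0,0,0,1,0,0,0,0,0,0,1,0,0,0,0,0,0,0,0,0,0,0,0,0,0,0,0,0,0,0,0]
Step 2: insert x at [5, 18, 28] -> counters=[1,0,0,0,0,1,0,0,0,0,0,0,0,0,0,0,0,1,1,0,0,0,0,0,1,0,0,0,1,0,0,0,0,0,0,0,0,0,0,0,0,0,0,0,0]
Step 3: insert sx at [5, 9, 10] -> counters=[1,0,0,0,0,2,0,0,0,1,1,0,0,0,0,0,0,1,1,0,0,0,0,0,1,0,0,0,1,0,0,0,0,0,0,0,0,0,0,0,0,0,0,0,0]
Step 4: insert k at [18, 31, 40] -> counters=[1,0,0,0,0,2,0,0,0,1,1,0,0,0,0,0,0,1,2,0,0,0,0,0,1,0,0,0,1,0,0,1,0,0,0,0,0,0,0,0,1,0,0,0,0]
Step 5: insert rp at [22, 27, 44] -> counters=[1,0,0,0,0,2,0,0,0,1,1,0,0,0,0,0,0,1,2,0,0,0,1,0,1,0,0,1,1,0,0,1,0,0,0,0,0,0,0,0,1,0,0,0,1]
Step 6: insert x at [5, 18, 28] -> counters=[1,0,0,0,0,3,0,0,0,1,1,0,0,0,0,0,0,1,3,0,0,0,1,0,1,0,0,1,2,0,0,1,0,0,0,0,0,0,0,0,1,0,0,0,1]
Query v: check counters[2]=0 counters[9]=1 counters[37]=0 -> no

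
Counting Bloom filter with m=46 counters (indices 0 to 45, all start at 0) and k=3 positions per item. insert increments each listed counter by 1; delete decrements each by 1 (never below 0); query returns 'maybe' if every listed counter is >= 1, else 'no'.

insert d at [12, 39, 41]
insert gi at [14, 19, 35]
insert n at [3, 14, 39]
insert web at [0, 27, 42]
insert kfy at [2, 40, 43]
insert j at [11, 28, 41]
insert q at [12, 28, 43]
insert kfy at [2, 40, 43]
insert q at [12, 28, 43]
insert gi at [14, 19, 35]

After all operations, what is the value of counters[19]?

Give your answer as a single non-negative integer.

Answer: 2

Derivation:
Step 1: insert d at [12, 39, 41] -> counters=[0,0,0,0,0,0,0,0,0,0,0,0,1,0,0,0,0,0,0,0,0,0,0,0,0,0,0,0,0,0,0,0,0,0,0,0,0,0,0,1,0,1,0,0,0,0]
Step 2: insert gi at [14, 19, 35] -> counters=[0,0,0,0,0,0,0,0,0,0,0,0,1,0,1,0,0,0,0,1,0,0,0,0,0,0,0,0,0,0,0,0,0,0,0,1,0,0,0,1,0,1,0,0,0,0]
Step 3: insert n at [3, 14, 39] -> counters=[0,0,0,1,0,0,0,0,0,0,0,0,1,0,2,0,0,0,0,1,0,0,0,0,0,0,0,0,0,0,0,0,0,0,0,1,0,0,0,2,0,1,0,0,0,0]
Step 4: insert web at [0, 27, 42] -> counters=[1,0,0,1,0,0,0,0,0,0,0,0,1,0,2,0,0,0,0,1,0,0,0,0,0,0,0,1,0,0,0,0,0,0,0,1,0,0,0,2,0,1,1,0,0,0]
Step 5: insert kfy at [2, 40, 43] -> counters=[1,0,1,1,0,0,0,0,0,0,0,0,1,0,2,0,0,0,0,1,0,0,0,0,0,0,0,1,0,0,0,0,0,0,0,1,0,0,0,2,1,1,1,1,0,0]
Step 6: insert j at [11, 28, 41] -> counters=[1,0,1,1,0,0,0,0,0,0,0,1,1,0,2,0,0,0,0,1,0,0,0,0,0,0,0,1,1,0,0,0,0,0,0,1,0,0,0,2,1,2,1,1,0,0]
Step 7: insert q at [12, 28, 43] -> counters=[1,0,1,1,0,0,0,0,0,0,0,1,2,0,2,0,0,0,0,1,0,0,0,0,0,0,0,1,2,0,0,0,0,0,0,1,0,0,0,2,1,2,1,2,0,0]
Step 8: insert kfy at [2, 40, 43] -> counters=[1,0,2,1,0,0,0,0,0,0,0,1,2,0,2,0,0,0,0,1,0,0,0,0,0,0,0,1,2,0,0,0,0,0,0,1,0,0,0,2,2,2,1,3,0,0]
Step 9: insert q at [12, 28, 43] -> counters=[1,0,2,1,0,0,0,0,0,0,0,1,3,0,2,0,0,0,0,1,0,0,0,0,0,0,0,1,3,0,0,0,0,0,0,1,0,0,0,2,2,2,1,4,0,0]
Step 10: insert gi at [14, 19, 35] -> counters=[1,0,2,1,0,0,0,0,0,0,0,1,3,0,3,0,0,0,0,2,0,0,0,0,0,0,0,1,3,0,0,0,0,0,0,2,0,0,0,2,2,2,1,4,0,0]
Final counters=[1,0,2,1,0,0,0,0,0,0,0,1,3,0,3,0,0,0,0,2,0,0,0,0,0,0,0,1,3,0,0,0,0,0,0,2,0,0,0,2,2,2,1,4,0,0] -> counters[19]=2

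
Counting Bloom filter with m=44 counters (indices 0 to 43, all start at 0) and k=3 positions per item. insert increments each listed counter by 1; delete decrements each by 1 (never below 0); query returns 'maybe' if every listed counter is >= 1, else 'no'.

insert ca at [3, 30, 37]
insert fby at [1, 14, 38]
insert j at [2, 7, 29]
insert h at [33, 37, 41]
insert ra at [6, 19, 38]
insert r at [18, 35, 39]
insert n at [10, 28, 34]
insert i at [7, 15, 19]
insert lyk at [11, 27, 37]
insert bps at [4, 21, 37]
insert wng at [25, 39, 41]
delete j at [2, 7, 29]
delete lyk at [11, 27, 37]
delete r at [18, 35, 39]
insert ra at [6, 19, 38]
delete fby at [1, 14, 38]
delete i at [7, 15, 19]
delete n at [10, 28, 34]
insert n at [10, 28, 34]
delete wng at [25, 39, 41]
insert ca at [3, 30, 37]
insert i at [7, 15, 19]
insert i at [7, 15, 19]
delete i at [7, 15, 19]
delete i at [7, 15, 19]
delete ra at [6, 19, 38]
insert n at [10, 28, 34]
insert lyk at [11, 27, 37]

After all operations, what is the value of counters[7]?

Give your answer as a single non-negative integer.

Answer: 0

Derivation:
Step 1: insert ca at [3, 30, 37] -> counters=[0,0,0,1,0,0,0,0,0,0,0,0,0,0,0,0,0,0,0,0,0,0,0,0,0,0,0,0,0,0,1,0,0,0,0,0,0,1,0,0,0,0,0,0]
Step 2: insert fby at [1, 14, 38] -> counters=[0,1,0,1,0,0,0,0,0,0,0,0,0,0,1,0,0,0,0,0,0,0,0,0,0,0,0,0,0,0,1,0,0,0,0,0,0,1,1,0,0,0,0,0]
Step 3: insert j at [2, 7, 29] -> counters=[0,1,1,1,0,0,0,1,0,0,0,0,0,0,1,0,0,0,0,0,0,0,0,0,0,0,0,0,0,1,1,0,0,0,0,0,0,1,1,0,0,0,0,0]
Step 4: insert h at [33, 37, 41] -> counters=[0,1,1,1,0,0,0,1,0,0,0,0,0,0,1,0,0,0,0,0,0,0,0,0,0,0,0,0,0,1,1,0,0,1,0,0,0,2,1,0,0,1,0,0]
Step 5: insert ra at [6, 19, 38] -> counters=[0,1,1,1,0,0,1,1,0,0,0,0,0,0,1,0,0,0,0,1,0,0,0,0,0,0,0,0,0,1,1,0,0,1,0,0,0,2,2,0,0,1,0,0]
Step 6: insert r at [18, 35, 39] -> counters=[0,1,1,1,0,0,1,1,0,0,0,0,0,0,1,0,0,0,1,1,0,0,0,0,0,0,0,0,0,1,1,0,0,1,0,1,0,2,2,1,0,1,0,0]
Step 7: insert n at [10, 28, 34] -> counters=[0,1,1,1,0,0,1,1,0,0,1,0,0,0,1,0,0,0,1,1,0,0,0,0,0,0,0,0,1,1,1,0,0,1,1,1,0,2,2,1,0,1,0,0]
Step 8: insert i at [7, 15, 19] -> counters=[0,1,1,1,0,0,1,2,0,0,1,0,0,0,1,1,0,0,1,2,0,0,0,0,0,0,0,0,1,1,1,0,0,1,1,1,0,2,2,1,0,1,0,0]
Step 9: insert lyk at [11, 27, 37] -> counters=[0,1,1,1,0,0,1,2,0,0,1,1,0,0,1,1,0,0,1,2,0,0,0,0,0,0,0,1,1,1,1,0,0,1,1,1,0,3,2,1,0,1,0,0]
Step 10: insert bps at [4, 21, 37] -> counters=[0,1,1,1,1,0,1,2,0,0,1,1,0,0,1,1,0,0,1,2,0,1,0,0,0,0,0,1,1,1,1,0,0,1,1,1,0,4,2,1,0,1,0,0]
Step 11: insert wng at [25, 39, 41] -> counters=[0,1,1,1,1,0,1,2,0,0,1,1,0,0,1,1,0,0,1,2,0,1,0,0,0,1,0,1,1,1,1,0,0,1,1,1,0,4,2,2,0,2,0,0]
Step 12: delete j at [2, 7, 29] -> counters=[0,1,0,1,1,0,1,1,0,0,1,1,0,0,1,1,0,0,1,2,0,1,0,0,0,1,0,1,1,0,1,0,0,1,1,1,0,4,2,2,0,2,0,0]
Step 13: delete lyk at [11, 27, 37] -> counters=[0,1,0,1,1,0,1,1,0,0,1,0,0,0,1,1,0,0,1,2,0,1,0,0,0,1,0,0,1,0,1,0,0,1,1,1,0,3,2,2,0,2,0,0]
Step 14: delete r at [18, 35, 39] -> counters=[0,1,0,1,1,0,1,1,0,0,1,0,0,0,1,1,0,0,0,2,0,1,0,0,0,1,0,0,1,0,1,0,0,1,1,0,0,3,2,1,0,2,0,0]
Step 15: insert ra at [6, 19, 38] -> counters=[0,1,0,1,1,0,2,1,0,0,1,0,0,0,1,1,0,0,0,3,0,1,0,0,0,1,0,0,1,0,1,0,0,1,1,0,0,3,3,1,0,2,0,0]
Step 16: delete fby at [1, 14, 38] -> counters=[0,0,0,1,1,0,2,1,0,0,1,0,0,0,0,1,0,0,0,3,0,1,0,0,0,1,0,0,1,0,1,0,0,1,1,0,0,3,2,1,0,2,0,0]
Step 17: delete i at [7, 15, 19] -> counters=[0,0,0,1,1,0,2,0,0,0,1,0,0,0,0,0,0,0,0,2,0,1,0,0,0,1,0,0,1,0,1,0,0,1,1,0,0,3,2,1,0,2,0,0]
Step 18: delete n at [10, 28, 34] -> counters=[0,0,0,1,1,0,2,0,0,0,0,0,0,0,0,0,0,0,0,2,0,1,0,0,0,1,0,0,0,0,1,0,0,1,0,0,0,3,2,1,0,2,0,0]
Step 19: insert n at [10, 28, 34] -> counters=[0,0,0,1,1,0,2,0,0,0,1,0,0,0,0,0,0,0,0,2,0,1,0,0,0,1,0,0,1,0,1,0,0,1,1,0,0,3,2,1,0,2,0,0]
Step 20: delete wng at [25, 39, 41] -> counters=[0,0,0,1,1,0,2,0,0,0,1,0,0,0,0,0,0,0,0,2,0,1,0,0,0,0,0,0,1,0,1,0,0,1,1,0,0,3,2,0,0,1,0,0]
Step 21: insert ca at [3, 30, 37] -> counters=[0,0,0,2,1,0,2,0,0,0,1,0,0,0,0,0,0,0,0,2,0,1,0,0,0,0,0,0,1,0,2,0,0,1,1,0,0,4,2,0,0,1,0,0]
Step 22: insert i at [7, 15, 19] -> counters=[0,0,0,2,1,0,2,1,0,0,1,0,0,0,0,1,0,0,0,3,0,1,0,0,0,0,0,0,1,0,2,0,0,1,1,0,0,4,2,0,0,1,0,0]
Step 23: insert i at [7, 15, 19] -> counters=[0,0,0,2,1,0,2,2,0,0,1,0,0,0,0,2,0,0,0,4,0,1,0,0,0,0,0,0,1,0,2,0,0,1,1,0,0,4,2,0,0,1,0,0]
Step 24: delete i at [7, 15, 19] -> counters=[0,0,0,2,1,0,2,1,0,0,1,0,0,0,0,1,0,0,0,3,0,1,0,0,0,0,0,0,1,0,2,0,0,1,1,0,0,4,2,0,0,1,0,0]
Step 25: delete i at [7, 15, 19] -> counters=[0,0,0,2,1,0,2,0,0,0,1,0,0,0,0,0,0,0,0,2,0,1,0,0,0,0,0,0,1,0,2,0,0,1,1,0,0,4,2,0,0,1,0,0]
Step 26: delete ra at [6, 19, 38] -> counters=[0,0,0,2,1,0,1,0,0,0,1,0,0,0,0,0,0,0,0,1,0,1,0,0,0,0,0,0,1,0,2,0,0,1,1,0,0,4,1,0,0,1,0,0]
Step 27: insert n at [10, 28, 34] -> counters=[0,0,0,2,1,0,1,0,0,0,2,0,0,0,0,0,0,0,0,1,0,1,0,0,0,0,0,0,2,0,2,0,0,1,2,0,0,4,1,0,0,1,0,0]
Step 28: insert lyk at [11, 27, 37] -> counters=[0,0,0,2,1,0,1,0,0,0,2,1,0,0,0,0,0,0,0,1,0,1,0,0,0,0,0,1,2,0,2,0,0,1,2,0,0,5,1,0,0,1,0,0]
Final counters=[0,0,0,2,1,0,1,0,0,0,2,1,0,0,0,0,0,0,0,1,0,1,0,0,0,0,0,1,2,0,2,0,0,1,2,0,0,5,1,0,0,1,0,0] -> counters[7]=0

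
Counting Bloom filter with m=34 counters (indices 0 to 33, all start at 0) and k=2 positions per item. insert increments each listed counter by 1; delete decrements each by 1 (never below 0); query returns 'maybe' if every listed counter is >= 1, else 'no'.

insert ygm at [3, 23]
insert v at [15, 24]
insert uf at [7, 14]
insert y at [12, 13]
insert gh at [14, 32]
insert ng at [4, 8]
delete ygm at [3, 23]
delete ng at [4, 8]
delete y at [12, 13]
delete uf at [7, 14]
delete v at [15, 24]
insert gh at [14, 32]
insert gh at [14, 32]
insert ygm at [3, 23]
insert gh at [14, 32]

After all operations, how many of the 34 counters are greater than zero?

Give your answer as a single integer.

Step 1: insert ygm at [3, 23] -> counters=[0,0,0,1,0,0,0,0,0,0,0,0,0,0,0,0,0,0,0,0,0,0,0,1,0,0,0,0,0,0,0,0,0,0]
Step 2: insert v at [15, 24] -> counters=[0,0,0,1,0,0,0,0,0,0,0,0,0,0,0,1,0,0,0,0,0,0,0,1,1,0,0,0,0,0,0,0,0,0]
Step 3: insert uf at [7, 14] -> counters=[0,0,0,1,0,0,0,1,0,0,0,0,0,0,1,1,0,0,0,0,0,0,0,1,1,0,0,0,0,0,0,0,0,0]
Step 4: insert y at [12, 13] -> counters=[0,0,0,1,0,0,0,1,0,0,0,0,1,1,1,1,0,0,0,0,0,0,0,1,1,0,0,0,0,0,0,0,0,0]
Step 5: insert gh at [14, 32] -> counters=[0,0,0,1,0,0,0,1,0,0,0,0,1,1,2,1,0,0,0,0,0,0,0,1,1,0,0,0,0,0,0,0,1,0]
Step 6: insert ng at [4, 8] -> counters=[0,0,0,1,1,0,0,1,1,0,0,0,1,1,2,1,0,0,0,0,0,0,0,1,1,0,0,0,0,0,0,0,1,0]
Step 7: delete ygm at [3, 23] -> counters=[0,0,0,0,1,0,0,1,1,0,0,0,1,1,2,1,0,0,0,0,0,0,0,0,1,0,0,0,0,0,0,0,1,0]
Step 8: delete ng at [4, 8] -> counters=[0,0,0,0,0,0,0,1,0,0,0,0,1,1,2,1,0,0,0,0,0,0,0,0,1,0,0,0,0,0,0,0,1,0]
Step 9: delete y at [12, 13] -> counters=[0,0,0,0,0,0,0,1,0,0,0,0,0,0,2,1,0,0,0,0,0,0,0,0,1,0,0,0,0,0,0,0,1,0]
Step 10: delete uf at [7, 14] -> counters=[0,0,0,0,0,0,0,0,0,0,0,0,0,0,1,1,0,0,0,0,0,0,0,0,1,0,0,0,0,0,0,0,1,0]
Step 11: delete v at [15, 24] -> counters=[0,0,0,0,0,0,0,0,0,0,0,0,0,0,1,0,0,0,0,0,0,0,0,0,0,0,0,0,0,0,0,0,1,0]
Step 12: insert gh at [14, 32] -> counters=[0,0,0,0,0,0,0,0,0,0,0,0,0,0,2,0,0,0,0,0,0,0,0,0,0,0,0,0,0,0,0,0,2,0]
Step 13: insert gh at [14, 32] -> counters=[0,0,0,0,0,0,0,0,0,0,0,0,0,0,3,0,0,0,0,0,0,0,0,0,0,0,0,0,0,0,0,0,3,0]
Step 14: insert ygm at [3, 23] -> counters=[0,0,0,1,0,0,0,0,0,0,0,0,0,0,3,0,0,0,0,0,0,0,0,1,0,0,0,0,0,0,0,0,3,0]
Step 15: insert gh at [14, 32] -> counters=[0,0,0,1,0,0,0,0,0,0,0,0,0,0,4,0,0,0,0,0,0,0,0,1,0,0,0,0,0,0,0,0,4,0]
Final counters=[0,0,0,1,0,0,0,0,0,0,0,0,0,0,4,0,0,0,0,0,0,0,0,1,0,0,0,0,0,0,0,0,4,0] -> 4 nonzero

Answer: 4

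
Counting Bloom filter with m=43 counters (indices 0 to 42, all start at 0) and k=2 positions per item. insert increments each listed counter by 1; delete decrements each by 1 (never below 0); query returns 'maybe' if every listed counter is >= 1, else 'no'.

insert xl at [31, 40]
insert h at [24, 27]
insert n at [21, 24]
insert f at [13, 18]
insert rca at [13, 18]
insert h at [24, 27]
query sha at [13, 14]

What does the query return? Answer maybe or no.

Step 1: insert xl at [31, 40] -> counters=[0,0,0,0,0,0,0,0,0,0,0,0,0,0,0,0,0,0,0,0,0,0,0,0,0,0,0,0,0,0,0,1,0,0,0,0,0,0,0,0,1,0,0]
Step 2: insert h at [24, 27] -> counters=[0,0,0,0,0,0,0,0,0,0,0,0,0,0,0,0,0,0,0,0,0,0,0,0,1,0,0,1,0,0,0,1,0,0,0,0,0,0,0,0,1,0,0]
Step 3: insert n at [21, 24] -> counters=[0,0,0,0,0,0,0,0,0,0,0,0,0,0,0,0,0,0,0,0,0,1,0,0,2,0,0,1,0,0,0,1,0,0,0,0,0,0,0,0,1,0,0]
Step 4: insert f at [13, 18] -> counters=[0,0,0,0,0,0,0,0,0,0,0,0,0,1,0,0,0,0,1,0,0,1,0,0,2,0,0,1,0,0,0,1,0,0,0,0,0,0,0,0,1,0,0]
Step 5: insert rca at [13, 18] -> counters=[0,0,0,0,0,0,0,0,0,0,0,0,0,2,0,0,0,0,2,0,0,1,0,0,2,0,0,1,0,0,0,1,0,0,0,0,0,0,0,0,1,0,0]
Step 6: insert h at [24, 27] -> counters=[0,0,0,0,0,0,0,0,0,0,0,0,0,2,0,0,0,0,2,0,0,1,0,0,3,0,0,2,0,0,0,1,0,0,0,0,0,0,0,0,1,0,0]
Query sha: check counters[13]=2 counters[14]=0 -> no

Answer: no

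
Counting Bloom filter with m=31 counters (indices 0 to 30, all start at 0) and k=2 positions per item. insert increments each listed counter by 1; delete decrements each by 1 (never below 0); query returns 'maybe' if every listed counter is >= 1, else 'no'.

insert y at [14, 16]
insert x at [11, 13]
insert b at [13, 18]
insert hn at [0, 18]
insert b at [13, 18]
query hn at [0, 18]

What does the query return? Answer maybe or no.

Step 1: insert y at [14, 16] -> counters=[0,0,0,0,0,0,0,0,0,0,0,0,0,0,1,0,1,0,0,0,0,0,0,0,0,0,0,0,0,0,0]
Step 2: insert x at [11, 13] -> counters=[0,0,0,0,0,0,0,0,0,0,0,1,0,1,1,0,1,0,0,0,0,0,0,0,0,0,0,0,0,0,0]
Step 3: insert b at [13, 18] -> counters=[0,0,0,0,0,0,0,0,0,0,0,1,0,2,1,0,1,0,1,0,0,0,0,0,0,0,0,0,0,0,0]
Step 4: insert hn at [0, 18] -> counters=[1,0,0,0,0,0,0,0,0,0,0,1,0,2,1,0,1,0,2,0,0,0,0,0,0,0,0,0,0,0,0]
Step 5: insert b at [13, 18] -> counters=[1,0,0,0,0,0,0,0,0,0,0,1,0,3,1,0,1,0,3,0,0,0,0,0,0,0,0,0,0,0,0]
Query hn: check counters[0]=1 counters[18]=3 -> maybe

Answer: maybe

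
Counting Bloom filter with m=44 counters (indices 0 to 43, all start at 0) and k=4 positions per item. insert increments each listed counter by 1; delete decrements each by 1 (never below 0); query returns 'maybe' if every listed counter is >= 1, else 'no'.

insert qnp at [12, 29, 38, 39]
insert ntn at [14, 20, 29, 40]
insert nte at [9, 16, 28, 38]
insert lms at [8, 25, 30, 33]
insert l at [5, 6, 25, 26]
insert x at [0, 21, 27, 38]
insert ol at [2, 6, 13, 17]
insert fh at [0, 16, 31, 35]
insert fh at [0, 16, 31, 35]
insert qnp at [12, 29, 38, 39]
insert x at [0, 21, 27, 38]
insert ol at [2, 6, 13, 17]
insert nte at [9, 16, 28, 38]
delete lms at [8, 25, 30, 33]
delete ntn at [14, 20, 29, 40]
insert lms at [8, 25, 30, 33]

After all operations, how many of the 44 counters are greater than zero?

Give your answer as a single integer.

Answer: 22

Derivation:
Step 1: insert qnp at [12, 29, 38, 39] -> counters=[0,0,0,0,0,0,0,0,0,0,0,0,1,0,0,0,0,0,0,0,0,0,0,0,0,0,0,0,0,1,0,0,0,0,0,0,0,0,1,1,0,0,0,0]
Step 2: insert ntn at [14, 20, 29, 40] -> counters=[0,0,0,0,0,0,0,0,0,0,0,0,1,0,1,0,0,0,0,0,1,0,0,0,0,0,0,0,0,2,0,0,0,0,0,0,0,0,1,1,1,0,0,0]
Step 3: insert nte at [9, 16, 28, 38] -> counters=[0,0,0,0,0,0,0,0,0,1,0,0,1,0,1,0,1,0,0,0,1,0,0,0,0,0,0,0,1,2,0,0,0,0,0,0,0,0,2,1,1,0,0,0]
Step 4: insert lms at [8, 25, 30, 33] -> counters=[0,0,0,0,0,0,0,0,1,1,0,0,1,0,1,0,1,0,0,0,1,0,0,0,0,1,0,0,1,2,1,0,0,1,0,0,0,0,2,1,1,0,0,0]
Step 5: insert l at [5, 6, 25, 26] -> counters=[0,0,0,0,0,1,1,0,1,1,0,0,1,0,1,0,1,0,0,0,1,0,0,0,0,2,1,0,1,2,1,0,0,1,0,0,0,0,2,1,1,0,0,0]
Step 6: insert x at [0, 21, 27, 38] -> counters=[1,0,0,0,0,1,1,0,1,1,0,0,1,0,1,0,1,0,0,0,1,1,0,0,0,2,1,1,1,2,1,0,0,1,0,0,0,0,3,1,1,0,0,0]
Step 7: insert ol at [2, 6, 13, 17] -> counters=[1,0,1,0,0,1,2,0,1,1,0,0,1,1,1,0,1,1,0,0,1,1,0,0,0,2,1,1,1,2,1,0,0,1,0,0,0,0,3,1,1,0,0,0]
Step 8: insert fh at [0, 16, 31, 35] -> counters=[2,0,1,0,0,1,2,0,1,1,0,0,1,1,1,0,2,1,0,0,1,1,0,0,0,2,1,1,1,2,1,1,0,1,0,1,0,0,3,1,1,0,0,0]
Step 9: insert fh at [0, 16, 31, 35] -> counters=[3,0,1,0,0,1,2,0,1,1,0,0,1,1,1,0,3,1,0,0,1,1,0,0,0,2,1,1,1,2,1,2,0,1,0,2,0,0,3,1,1,0,0,0]
Step 10: insert qnp at [12, 29, 38, 39] -> counters=[3,0,1,0,0,1,2,0,1,1,0,0,2,1,1,0,3,1,0,0,1,1,0,0,0,2,1,1,1,3,1,2,0,1,0,2,0,0,4,2,1,0,0,0]
Step 11: insert x at [0, 21, 27, 38] -> counters=[4,0,1,0,0,1,2,0,1,1,0,0,2,1,1,0,3,1,0,0,1,2,0,0,0,2,1,2,1,3,1,2,0,1,0,2,0,0,5,2,1,0,0,0]
Step 12: insert ol at [2, 6, 13, 17] -> counters=[4,0,2,0,0,1,3,0,1,1,0,0,2,2,1,0,3,2,0,0,1,2,0,0,0,2,1,2,1,3,1,2,0,1,0,2,0,0,5,2,1,0,0,0]
Step 13: insert nte at [9, 16, 28, 38] -> counters=[4,0,2,0,0,1,3,0,1,2,0,0,2,2,1,0,4,2,0,0,1,2,0,0,0,2,1,2,2,3,1,2,0,1,0,2,0,0,6,2,1,0,0,0]
Step 14: delete lms at [8, 25, 30, 33] -> counters=[4,0,2,0,0,1,3,0,0,2,0,0,2,2,1,0,4,2,0,0,1,2,0,0,0,1,1,2,2,3,0,2,0,0,0,2,0,0,6,2,1,0,0,0]
Step 15: delete ntn at [14, 20, 29, 40] -> counters=[4,0,2,0,0,1,3,0,0,2,0,0,2,2,0,0,4,2,0,0,0,2,0,0,0,1,1,2,2,2,0,2,0,0,0,2,0,0,6,2,0,0,0,0]
Step 16: insert lms at [8, 25, 30, 33] -> counters=[4,0,2,0,0,1,3,0,1,2,0,0,2,2,0,0,4,2,0,0,0,2,0,0,0,2,1,2,2,2,1,2,0,1,0,2,0,0,6,2,0,0,0,0]
Final counters=[4,0,2,0,0,1,3,0,1,2,0,0,2,2,0,0,4,2,0,0,0,2,0,0,0,2,1,2,2,2,1,2,0,1,0,2,0,0,6,2,0,0,0,0] -> 22 nonzero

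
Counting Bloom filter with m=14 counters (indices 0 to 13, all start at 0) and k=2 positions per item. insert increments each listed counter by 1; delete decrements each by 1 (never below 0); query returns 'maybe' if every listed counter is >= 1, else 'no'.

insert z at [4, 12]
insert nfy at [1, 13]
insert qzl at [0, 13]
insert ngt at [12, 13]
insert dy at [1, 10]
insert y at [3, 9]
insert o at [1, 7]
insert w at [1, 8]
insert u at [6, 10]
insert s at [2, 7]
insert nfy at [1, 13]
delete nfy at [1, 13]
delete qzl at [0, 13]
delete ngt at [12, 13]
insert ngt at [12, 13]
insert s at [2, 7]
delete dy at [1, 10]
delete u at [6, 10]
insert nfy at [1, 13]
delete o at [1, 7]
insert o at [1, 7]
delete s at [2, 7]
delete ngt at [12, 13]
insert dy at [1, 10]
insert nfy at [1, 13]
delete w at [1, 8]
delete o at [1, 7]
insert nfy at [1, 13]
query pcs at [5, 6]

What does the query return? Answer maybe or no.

Step 1: insert z at [4, 12] -> counters=[0,0,0,0,1,0,0,0,0,0,0,0,1,0]
Step 2: insert nfy at [1, 13] -> counters=[0,1,0,0,1,0,0,0,0,0,0,0,1,1]
Step 3: insert qzl at [0, 13] -> counters=[1,1,0,0,1,0,0,0,0,0,0,0,1,2]
Step 4: insert ngt at [12, 13] -> counters=[1,1,0,0,1,0,0,0,0,0,0,0,2,3]
Step 5: insert dy at [1, 10] -> counters=[1,2,0,0,1,0,0,0,0,0,1,0,2,3]
Step 6: insert y at [3, 9] -> counters=[1,2,0,1,1,0,0,0,0,1,1,0,2,3]
Step 7: insert o at [1, 7] -> counters=[1,3,0,1,1,0,0,1,0,1,1,0,2,3]
Step 8: insert w at [1, 8] -> counters=[1,4,0,1,1,0,0,1,1,1,1,0,2,3]
Step 9: insert u at [6, 10] -> counters=[1,4,0,1,1,0,1,1,1,1,2,0,2,3]
Step 10: insert s at [2, 7] -> counters=[1,4,1,1,1,0,1,2,1,1,2,0,2,3]
Step 11: insert nfy at [1, 13] -> counters=[1,5,1,1,1,0,1,2,1,1,2,0,2,4]
Step 12: delete nfy at [1, 13] -> counters=[1,4,1,1,1,0,1,2,1,1,2,0,2,3]
Step 13: delete qzl at [0, 13] -> counters=[0,4,1,1,1,0,1,2,1,1,2,0,2,2]
Step 14: delete ngt at [12, 13] -> counters=[0,4,1,1,1,0,1,2,1,1,2,0,1,1]
Step 15: insert ngt at [12, 13] -> counters=[0,4,1,1,1,0,1,2,1,1,2,0,2,2]
Step 16: insert s at [2, 7] -> counters=[0,4,2,1,1,0,1,3,1,1,2,0,2,2]
Step 17: delete dy at [1, 10] -> counters=[0,3,2,1,1,0,1,3,1,1,1,0,2,2]
Step 18: delete u at [6, 10] -> counters=[0,3,2,1,1,0,0,3,1,1,0,0,2,2]
Step 19: insert nfy at [1, 13] -> counters=[0,4,2,1,1,0,0,3,1,1,0,0,2,3]
Step 20: delete o at [1, 7] -> counters=[0,3,2,1,1,0,0,2,1,1,0,0,2,3]
Step 21: insert o at [1, 7] -> counters=[0,4,2,1,1,0,0,3,1,1,0,0,2,3]
Step 22: delete s at [2, 7] -> counters=[0,4,1,1,1,0,0,2,1,1,0,0,2,3]
Step 23: delete ngt at [12, 13] -> counters=[0,4,1,1,1,0,0,2,1,1,0,0,1,2]
Step 24: insert dy at [1, 10] -> counters=[0,5,1,1,1,0,0,2,1,1,1,0,1,2]
Step 25: insert nfy at [1, 13] -> counters=[0,6,1,1,1,0,0,2,1,1,1,0,1,3]
Step 26: delete w at [1, 8] -> counters=[0,5,1,1,1,0,0,2,0,1,1,0,1,3]
Step 27: delete o at [1, 7] -> counters=[0,4,1,1,1,0,0,1,0,1,1,0,1,3]
Step 28: insert nfy at [1, 13] -> counters=[0,5,1,1,1,0,0,1,0,1,1,0,1,4]
Query pcs: check counters[5]=0 counters[6]=0 -> no

Answer: no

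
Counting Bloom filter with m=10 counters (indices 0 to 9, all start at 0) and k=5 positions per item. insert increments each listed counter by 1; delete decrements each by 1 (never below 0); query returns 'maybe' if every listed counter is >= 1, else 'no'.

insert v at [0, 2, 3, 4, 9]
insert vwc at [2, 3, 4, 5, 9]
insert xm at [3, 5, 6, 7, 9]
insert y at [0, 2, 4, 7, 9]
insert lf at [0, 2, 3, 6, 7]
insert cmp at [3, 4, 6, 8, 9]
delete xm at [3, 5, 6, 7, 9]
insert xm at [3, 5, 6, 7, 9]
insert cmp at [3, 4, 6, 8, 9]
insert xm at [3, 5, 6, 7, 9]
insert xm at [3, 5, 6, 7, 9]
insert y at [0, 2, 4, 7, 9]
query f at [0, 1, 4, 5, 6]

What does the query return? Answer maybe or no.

Step 1: insert v at [0, 2, 3, 4, 9] -> counters=[1,0,1,1,1,0,0,0,0,1]
Step 2: insert vwc at [2, 3, 4, 5, 9] -> counters=[1,0,2,2,2,1,0,0,0,2]
Step 3: insert xm at [3, 5, 6, 7, 9] -> counters=[1,0,2,3,2,2,1,1,0,3]
Step 4: insert y at [0, 2, 4, 7, 9] -> counters=[2,0,3,3,3,2,1,2,0,4]
Step 5: insert lf at [0, 2, 3, 6, 7] -> counters=[3,0,4,4,3,2,2,3,0,4]
Step 6: insert cmp at [3, 4, 6, 8, 9] -> counters=[3,0,4,5,4,2,3,3,1,5]
Step 7: delete xm at [3, 5, 6, 7, 9] -> counters=[3,0,4,4,4,1,2,2,1,4]
Step 8: insert xm at [3, 5, 6, 7, 9] -> counters=[3,0,4,5,4,2,3,3,1,5]
Step 9: insert cmp at [3, 4, 6, 8, 9] -> counters=[3,0,4,6,5,2,4,3,2,6]
Step 10: insert xm at [3, 5, 6, 7, 9] -> counters=[3,0,4,7,5,3,5,4,2,7]
Step 11: insert xm at [3, 5, 6, 7, 9] -> counters=[3,0,4,8,5,4,6,5,2,8]
Step 12: insert y at [0, 2, 4, 7, 9] -> counters=[4,0,5,8,6,4,6,6,2,9]
Query f: check counters[0]=4 counters[1]=0 counters[4]=6 counters[5]=4 counters[6]=6 -> no

Answer: no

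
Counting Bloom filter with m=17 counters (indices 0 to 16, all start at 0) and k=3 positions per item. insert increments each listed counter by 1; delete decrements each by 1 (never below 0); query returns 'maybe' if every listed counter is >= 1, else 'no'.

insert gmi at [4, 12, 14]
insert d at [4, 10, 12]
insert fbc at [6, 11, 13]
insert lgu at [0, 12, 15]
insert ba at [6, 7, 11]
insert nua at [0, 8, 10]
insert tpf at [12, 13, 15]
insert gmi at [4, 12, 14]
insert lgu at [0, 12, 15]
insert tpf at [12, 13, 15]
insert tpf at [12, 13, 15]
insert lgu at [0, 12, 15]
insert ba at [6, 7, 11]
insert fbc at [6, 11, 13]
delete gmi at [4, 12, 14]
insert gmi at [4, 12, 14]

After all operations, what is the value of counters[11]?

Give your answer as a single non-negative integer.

Step 1: insert gmi at [4, 12, 14] -> counters=[0,0,0,0,1,0,0,0,0,0,0,0,1,0,1,0,0]
Step 2: insert d at [4, 10, 12] -> counters=[0,0,0,0,2,0,0,0,0,0,1,0,2,0,1,0,0]
Step 3: insert fbc at [6, 11, 13] -> counters=[0,0,0,0,2,0,1,0,0,0,1,1,2,1,1,0,0]
Step 4: insert lgu at [0, 12, 15] -> counters=[1,0,0,0,2,0,1,0,0,0,1,1,3,1,1,1,0]
Step 5: insert ba at [6, 7, 11] -> counters=[1,0,0,0,2,0,2,1,0,0,1,2,3,1,1,1,0]
Step 6: insert nua at [0, 8, 10] -> counters=[2,0,0,0,2,0,2,1,1,0,2,2,3,1,1,1,0]
Step 7: insert tpf at [12, 13, 15] -> counters=[2,0,0,0,2,0,2,1,1,0,2,2,4,2,1,2,0]
Step 8: insert gmi at [4, 12, 14] -> counters=[2,0,0,0,3,0,2,1,1,0,2,2,5,2,2,2,0]
Step 9: insert lgu at [0, 12, 15] -> counters=[3,0,0,0,3,0,2,1,1,0,2,2,6,2,2,3,0]
Step 10: insert tpf at [12, 13, 15] -> counters=[3,0,0,0,3,0,2,1,1,0,2,2,7,3,2,4,0]
Step 11: insert tpf at [12, 13, 15] -> counters=[3,0,0,0,3,0,2,1,1,0,2,2,8,4,2,5,0]
Step 12: insert lgu at [0, 12, 15] -> counters=[4,0,0,0,3,0,2,1,1,0,2,2,9,4,2,6,0]
Step 13: insert ba at [6, 7, 11] -> counters=[4,0,0,0,3,0,3,2,1,0,2,3,9,4,2,6,0]
Step 14: insert fbc at [6, 11, 13] -> counters=[4,0,0,0,3,0,4,2,1,0,2,4,9,5,2,6,0]
Step 15: delete gmi at [4, 12, 14] -> counters=[4,0,0,0,2,0,4,2,1,0,2,4,8,5,1,6,0]
Step 16: insert gmi at [4, 12, 14] -> counters=[4,0,0,0,3,0,4,2,1,0,2,4,9,5,2,6,0]
Final counters=[4,0,0,0,3,0,4,2,1,0,2,4,9,5,2,6,0] -> counters[11]=4

Answer: 4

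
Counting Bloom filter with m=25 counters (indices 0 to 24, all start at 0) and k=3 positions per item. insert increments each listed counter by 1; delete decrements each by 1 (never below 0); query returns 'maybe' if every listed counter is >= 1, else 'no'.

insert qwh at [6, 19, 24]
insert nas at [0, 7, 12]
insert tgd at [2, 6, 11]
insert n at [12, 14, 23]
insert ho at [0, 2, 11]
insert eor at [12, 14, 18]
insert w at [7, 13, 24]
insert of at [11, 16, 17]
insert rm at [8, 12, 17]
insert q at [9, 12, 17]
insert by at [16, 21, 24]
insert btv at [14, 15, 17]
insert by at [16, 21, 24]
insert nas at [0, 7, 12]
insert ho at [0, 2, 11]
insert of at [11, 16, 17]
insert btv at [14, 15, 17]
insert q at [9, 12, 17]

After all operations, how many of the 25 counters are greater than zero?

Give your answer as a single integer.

Step 1: insert qwh at [6, 19, 24] -> counters=[0,0,0,0,0,0,1,0,0,0,0,0,0,0,0,0,0,0,0,1,0,0,0,0,1]
Step 2: insert nas at [0, 7, 12] -> counters=[1,0,0,0,0,0,1,1,0,0,0,0,1,0,0,0,0,0,0,1,0,0,0,0,1]
Step 3: insert tgd at [2, 6, 11] -> counters=[1,0,1,0,0,0,2,1,0,0,0,1,1,0,0,0,0,0,0,1,0,0,0,0,1]
Step 4: insert n at [12, 14, 23] -> counters=[1,0,1,0,0,0,2,1,0,0,0,1,2,0,1,0,0,0,0,1,0,0,0,1,1]
Step 5: insert ho at [0, 2, 11] -> counters=[2,0,2,0,0,0,2,1,0,0,0,2,2,0,1,0,0,0,0,1,0,0,0,1,1]
Step 6: insert eor at [12, 14, 18] -> counters=[2,0,2,0,0,0,2,1,0,0,0,2,3,0,2,0,0,0,1,1,0,0,0,1,1]
Step 7: insert w at [7, 13, 24] -> counters=[2,0,2,0,0,0,2,2,0,0,0,2,3,1,2,0,0,0,1,1,0,0,0,1,2]
Step 8: insert of at [11, 16, 17] -> counters=[2,0,2,0,0,0,2,2,0,0,0,3,3,1,2,0,1,1,1,1,0,0,0,1,2]
Step 9: insert rm at [8, 12, 17] -> counters=[2,0,2,0,0,0,2,2,1,0,0,3,4,1,2,0,1,2,1,1,0,0,0,1,2]
Step 10: insert q at [9, 12, 17] -> counters=[2,0,2,0,0,0,2,2,1,1,0,3,5,1,2,0,1,3,1,1,0,0,0,1,2]
Step 11: insert by at [16, 21, 24] -> counters=[2,0,2,0,0,0,2,2,1,1,0,3,5,1,2,0,2,3,1,1,0,1,0,1,3]
Step 12: insert btv at [14, 15, 17] -> counters=[2,0,2,0,0,0,2,2,1,1,0,3,5,1,3,1,2,4,1,1,0,1,0,1,3]
Step 13: insert by at [16, 21, 24] -> counters=[2,0,2,0,0,0,2,2,1,1,0,3,5,1,3,1,3,4,1,1,0,2,0,1,4]
Step 14: insert nas at [0, 7, 12] -> counters=[3,0,2,0,0,0,2,3,1,1,0,3,6,1,3,1,3,4,1,1,0,2,0,1,4]
Step 15: insert ho at [0, 2, 11] -> counters=[4,0,3,0,0,0,2,3,1,1,0,4,6,1,3,1,3,4,1,1,0,2,0,1,4]
Step 16: insert of at [11, 16, 17] -> counters=[4,0,3,0,0,0,2,3,1,1,0,5,6,1,3,1,4,5,1,1,0,2,0,1,4]
Step 17: insert btv at [14, 15, 17] -> counters=[4,0,3,0,0,0,2,3,1,1,0,5,6,1,4,2,4,6,1,1,0,2,0,1,4]
Step 18: insert q at [9, 12, 17] -> counters=[4,0,3,0,0,0,2,3,1,2,0,5,7,1,4,2,4,7,1,1,0,2,0,1,4]
Final counters=[4,0,3,0,0,0,2,3,1,2,0,5,7,1,4,2,4,7,1,1,0,2,0,1,4] -> 18 nonzero

Answer: 18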